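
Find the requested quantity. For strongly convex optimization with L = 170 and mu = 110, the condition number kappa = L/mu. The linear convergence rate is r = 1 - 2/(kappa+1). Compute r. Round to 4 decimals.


Step 1: Compute the condition number.
kappa = L/mu = 170/110 = 1.5455
Step 2: Compute the convergence rate.
r = 1 - 2/(kappa + 1) = 1 - 2*mu/(L + mu) = (L - mu)/(L + mu) = 60/280 = 0.2143


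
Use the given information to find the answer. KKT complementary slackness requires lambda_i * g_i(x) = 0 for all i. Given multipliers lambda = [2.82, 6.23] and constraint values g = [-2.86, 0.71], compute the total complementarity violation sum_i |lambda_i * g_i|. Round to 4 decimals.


KKT complementary slackness check:
lambda_1 * g_1 = 2.82 * -2.86 = -8.0652
lambda_2 * g_2 = 6.23 * 0.71 = 4.4233
Total violation = 8.0652 + 4.4233 = 12.4885


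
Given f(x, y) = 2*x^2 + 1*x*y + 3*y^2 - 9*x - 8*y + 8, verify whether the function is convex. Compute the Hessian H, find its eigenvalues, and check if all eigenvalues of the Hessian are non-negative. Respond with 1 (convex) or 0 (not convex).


The Hessian of f(x,y) = 2*x^2 + 1*x*y + 3*y^2 - 9*x - 8*y + 8 is:
H = [[4, 1], [1, 6]]
Trace = 4 + 6 = 10
Determinant = 4*6 - (1)^2 = 23
Discriminant = (10)^2 - 4*23 = 8.0
Eigenvalues: lambda_1 = 3.5858, lambda_2 = 6.4142
The function is convex.

1


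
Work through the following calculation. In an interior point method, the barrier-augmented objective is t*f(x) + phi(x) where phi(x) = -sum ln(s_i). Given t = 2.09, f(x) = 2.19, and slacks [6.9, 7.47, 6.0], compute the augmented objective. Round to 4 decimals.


Step 1: Compute log-barrier.
ln values: [1.9315, 2.0109, 1.7918]
phi = -(1.9315 + 2.0109 + 1.7918) = -5.7342
Step 2: Compute augmented objective.
t*f(x) = 2.09*2.19 = 4.5771
Total = 4.5771 - 5.7342 = -1.1571


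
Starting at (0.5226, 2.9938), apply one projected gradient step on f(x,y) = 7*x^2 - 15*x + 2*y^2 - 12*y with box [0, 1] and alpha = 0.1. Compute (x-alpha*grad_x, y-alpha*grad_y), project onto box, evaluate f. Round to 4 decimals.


Step 1: Compute gradient at (0.5226, 2.9938).
grad_x = 2*7*0.5226 - 15 = -7.6836
grad_y = 2*2*2.9938 - 12 = -0.0248
Step 2: Gradient step.
x_raw = 0.5226 - 0.1*-7.6836 = 1.291
y_raw = 2.9938 - 0.1*-0.0248 = 2.9963
Step 3: Project onto [0, 1].
x_proj = clip(1.291) = 1.0
y_proj = clip(2.9963) = 1.0
Step 4: Evaluate f.
f(1.0, 1.0) = -18.0


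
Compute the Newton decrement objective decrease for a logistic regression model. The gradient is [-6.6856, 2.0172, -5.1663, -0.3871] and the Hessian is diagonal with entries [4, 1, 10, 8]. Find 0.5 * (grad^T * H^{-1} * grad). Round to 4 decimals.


Step 1: H is diagonal, so H^(-1) * g = [-1.6714, 2.0172, -0.5166, -0.0484].
Step 2: g^T H^(-1) g = sum_i g_i^2 / H_ii
  = (-6.6856)^2/4 + (2.0172)^2/1 + (-5.1663)^2/10 + (-0.3871)^2/8
  = 11.1743 + 4.0691 + 2.6691 + 0.0187 = 17.9312
Step 3: Objective decrease = 0.5 * g^T H^(-1) g = 8.9656


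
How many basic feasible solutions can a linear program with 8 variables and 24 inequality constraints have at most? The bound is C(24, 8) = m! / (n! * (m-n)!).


Each vertex corresponds to some choice of n active constraints out of m, so the number of vertices is at most C(m, n) = m! / (n!(m-n)!).
m = 24, n = 8
Numerator: 24 * 23 * 22 * 21 * 20 * 19 * 18 * 17
Denominator: 8! = 40320
C(24, 8) = 735471


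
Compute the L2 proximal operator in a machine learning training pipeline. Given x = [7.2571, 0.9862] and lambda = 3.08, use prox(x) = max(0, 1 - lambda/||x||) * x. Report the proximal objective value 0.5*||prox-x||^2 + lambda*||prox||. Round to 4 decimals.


Step 1: Compute ||x||.
||x|| = 7.3238
Step 2: Compute scaling factor.
scale = max(0, 1 - 3.08/7.3238) = 0.5795
Step 3: prox(x) = [4.2052, 0.5715]
||prox(x)|| = 4.2438
Step 4: Proximal objective.
0.5*||prox-x||^2 = 4.7432
lambda*||prox|| = 13.0709
Total = 17.8141


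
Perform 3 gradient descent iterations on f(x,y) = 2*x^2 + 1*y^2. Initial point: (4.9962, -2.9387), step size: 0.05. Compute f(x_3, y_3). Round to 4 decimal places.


Gradient descent on f(x,y) = 2*x^2 + 1*y^2.
Starting point: (4.9962, -2.9387), alpha = 0.05
Step 1: grad_x = 2*2*4.9962 = 19.9848, grad_y = 2*1*-2.9387 = -5.8774
  x_1 = 4.9962 - 0.05*19.9848 = 3.997
  y_1 = -2.9387 - 0.05*-5.8774 = -2.6448
Step 2: grad_x = 2*2*3.997 = 15.9878, grad_y = 2*1*-2.6448 = -5.2897
  x_2 = 3.997 - 0.05*15.9878 = 3.1976
  y_2 = -2.6448 - 0.05*-5.2897 = -2.3803
Step 3: grad_x = 2*2*3.1976 = 12.7903, grad_y = 2*1*-2.3803 = -4.7607
  x_3 = 3.1976 - 0.05*12.7903 = 2.5581
  y_3 = -2.3803 - 0.05*-4.7607 = -2.1423
f(2.5581, -2.1423) = 2*2.5581^2 + 1*(-2.1423)^2 = 17.6768


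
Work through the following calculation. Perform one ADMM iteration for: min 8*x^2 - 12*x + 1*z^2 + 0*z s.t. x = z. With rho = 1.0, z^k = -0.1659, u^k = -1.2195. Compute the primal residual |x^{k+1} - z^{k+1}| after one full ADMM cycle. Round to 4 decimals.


ADMM iteration with rho = 1.0, z^k = -0.1659, u^k = -1.2195
Step 1: x-update.
Minimize 8*x^2 - 12*x + (1.0/2)*(x + 0.1659 - 1.2195)^2
FOC: (2*8 + 1.0)*x = 12 + 1.0*(-0.1659 + 1.2195)
x^{k+1} = 0.7679
Step 2: z-update.
Minimize 1*z^2 + 0*z + (1.0/2)*(0.7679 - z - 1.2195)^2
FOC: (2*1 + 1.0)*z = 0 + 1.0*(0.7679 - 1.2195)
z^{k+1} = -0.1505
Step 3: u-update.
u^{k+1} = -1.2195 + 0.7679 + 0.1505 = -0.3011
Step 4: Primal residual = |0.7679 + 0.1505| = 0.9184


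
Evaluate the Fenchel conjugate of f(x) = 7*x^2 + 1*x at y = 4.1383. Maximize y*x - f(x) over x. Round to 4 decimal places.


f*(y) = sup_x {y*x - a*x^2 - b*x} = sup_x {(y-b)*x - a*x^2}
FOC: (y - b) - 2a*x = 0 => x* = (y - b)/(2a)
x* = (4.1383 - 1)/(2*7) = 0.2242
f*(4.1383) = (y-b)^2/(4a) = (4.1383 - 1)^2/(4*7)
= 9.8489/28 = 0.3517


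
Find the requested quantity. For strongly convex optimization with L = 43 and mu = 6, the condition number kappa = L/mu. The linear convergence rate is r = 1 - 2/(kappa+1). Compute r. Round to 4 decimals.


Step 1: Compute the condition number.
kappa = L/mu = 43/6 = 7.1667
Step 2: Compute the convergence rate.
r = 1 - 2/(kappa + 1) = 1 - 2*mu/(L + mu) = (L - mu)/(L + mu) = 37/49 = 0.7551


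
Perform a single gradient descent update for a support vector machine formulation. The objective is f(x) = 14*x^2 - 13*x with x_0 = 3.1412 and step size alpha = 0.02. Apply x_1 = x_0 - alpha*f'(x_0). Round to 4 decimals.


We compute the gradient at x_0 and apply the update.
f'(x) = 28*x - 13
f'(3.1412) = 28*3.1412 - 13 = 74.9536
x_1 = 3.1412 - 0.02*74.9536 = 1.6421


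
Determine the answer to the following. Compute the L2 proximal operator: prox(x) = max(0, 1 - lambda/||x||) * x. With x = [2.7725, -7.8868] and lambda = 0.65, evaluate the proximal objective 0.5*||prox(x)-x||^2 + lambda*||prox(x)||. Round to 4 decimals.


Step 1: Compute ||x||.
||x|| = 8.3599
Step 2: Compute scaling factor.
scale = max(0, 1 - 0.65/8.3599) = 0.9222
Step 3: prox(x) = [2.5569, -7.2736]
||prox(x)|| = 7.7099
Step 4: Proximal objective.
0.5*||prox-x||^2 = 0.2113
lambda*||prox|| = 5.0114
Total = 5.2227


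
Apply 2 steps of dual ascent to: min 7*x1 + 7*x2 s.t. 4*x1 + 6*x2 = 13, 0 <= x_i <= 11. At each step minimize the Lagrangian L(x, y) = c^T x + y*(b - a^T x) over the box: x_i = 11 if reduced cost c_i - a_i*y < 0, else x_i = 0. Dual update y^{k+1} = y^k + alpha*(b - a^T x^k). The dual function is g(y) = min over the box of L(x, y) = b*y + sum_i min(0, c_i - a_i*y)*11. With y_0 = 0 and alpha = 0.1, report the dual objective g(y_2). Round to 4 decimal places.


Dual ascent for LP: min 7*x1 + 7*x2, 4*x1 + 6*x2 = 13, 0 <= x_i <= 11
Step 1: y^k = 0.0, reduced costs: (7.0, 7.0)
  x^k = (0.0, 0.0), subgradient = b - a^T x = 13.0
  y^{k+1} = 0.0 + 0.1*13.0 = 1.3
Step 2: y^k = 1.3, reduced costs: (1.8, -0.8)
  x^k = (0.0, 11.0), subgradient = b - a^T x = -53.0
  y^{k+1} = 1.3 + 0.1*-53.0 = -4.0
Dual objective at y_2 = -4.0: reduced costs (23.0, 31.0), box minimizer x = (0.0, 0.0)
g(y_2) = b*y + (c1 - a1*y)*x1 + (c2 - a2*y)*x2 = 13*(-4.0) + 23.0*0.0 + 31.0*0.0 = -52.0 + 0.0 + 0.0 = -52.0


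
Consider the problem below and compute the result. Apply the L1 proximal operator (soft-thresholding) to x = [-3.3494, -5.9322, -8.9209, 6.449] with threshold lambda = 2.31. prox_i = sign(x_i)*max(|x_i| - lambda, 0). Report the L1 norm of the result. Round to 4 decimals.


Soft-thresholding with lambda = 2.31:
prox(-3.3494) = sign(-3.3494)*max(|-3.3494| - 2.31, 0) = -1.0394
prox(-5.9322) = sign(-5.9322)*max(|-5.9322| - 2.31, 0) = -3.6222
prox(-8.9209) = sign(-8.9209)*max(|-8.9209| - 2.31, 0) = -6.6109
prox(6.449) = sign(6.449)*max(|6.449| - 2.31, 0) = 4.139
prox(x) = [-1.0394, -3.6222, -6.6109, 4.139]
||prox(x)||_1 = 1.0394 + 3.6222 + 6.6109 + 4.139 = 15.4115


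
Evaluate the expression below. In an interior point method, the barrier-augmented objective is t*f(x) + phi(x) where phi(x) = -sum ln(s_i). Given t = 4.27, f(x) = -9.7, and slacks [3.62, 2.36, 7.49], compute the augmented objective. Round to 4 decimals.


Step 1: Compute log-barrier.
ln values: [1.2865, 0.8587, 2.0136]
phi = -(1.2865 + 0.8587 + 2.0136) = -4.1587
Step 2: Compute augmented objective.
t*f(x) = 4.27*-9.7 = -41.419
Total = -41.419 - 4.1587 = -45.5777


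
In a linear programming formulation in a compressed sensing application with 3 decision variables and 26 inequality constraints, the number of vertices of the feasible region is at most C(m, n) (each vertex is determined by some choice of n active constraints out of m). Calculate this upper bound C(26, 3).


Each vertex corresponds to some choice of n active constraints out of m, so the number of vertices is at most C(m, n) = m! / (n!(m-n)!).
m = 26, n = 3
Numerator: 26 * 25 * 24
Denominator: 3! = 6
C(26, 3) = 2600


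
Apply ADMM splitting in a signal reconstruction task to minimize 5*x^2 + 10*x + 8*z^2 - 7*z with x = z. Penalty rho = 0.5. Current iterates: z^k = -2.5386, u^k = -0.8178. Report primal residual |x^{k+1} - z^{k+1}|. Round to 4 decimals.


ADMM iteration with rho = 0.5, z^k = -2.5386, u^k = -0.8178
Step 1: x-update.
Minimize 5*x^2 + 10*x + (0.5/2)*(x + 2.5386 - 0.8178)^2
FOC: (2*5 + 0.5)*x = -10 + 0.5*(-2.5386 + 0.8178)
x^{k+1} = -1.0343
Step 2: z-update.
Minimize 8*z^2 - 7*z + (0.5/2)*(-1.0343 - z - 0.8178)^2
FOC: (2*8 + 0.5)*z = 7 + 0.5*(-1.0343 - 0.8178)
z^{k+1} = 0.3681
Step 3: u-update.
u^{k+1} = -0.8178 - 1.0343 - 0.3681 = -2.2202
Step 4: Primal residual = |-1.0343 - 0.3681| = 1.4024


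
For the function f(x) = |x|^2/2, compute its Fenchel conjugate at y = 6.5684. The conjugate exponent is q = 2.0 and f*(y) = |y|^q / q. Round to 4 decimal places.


The conjugate exponent q satisfies 1/p + 1/q = 1.
p = 2, so q = 2/(2 - 1) = 2.0
|y|^q = 6.5684^2.0 = 43.1439
f*(6.5684) = 43.1439 / 2.0 = 21.5719


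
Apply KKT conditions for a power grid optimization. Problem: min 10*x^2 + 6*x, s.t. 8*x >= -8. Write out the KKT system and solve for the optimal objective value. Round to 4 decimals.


Step 1: Try lambda = 0 (constraint inactive).
Stationarity: 2*10*x + 6 = 0
x* = -6/(2*10) = -0.3
Check constraint: 8*-0.3 = -2.4 >= -8 -- satisfied.
Step 2: Compute optimal value.
f(x*) = 10*(-0.3)^2 + 6*(-0.3) = -0.9


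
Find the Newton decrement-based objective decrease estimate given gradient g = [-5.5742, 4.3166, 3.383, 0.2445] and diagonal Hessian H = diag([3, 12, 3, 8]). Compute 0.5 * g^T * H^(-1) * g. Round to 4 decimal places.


Step 1: H is diagonal, so H^(-1) * g = [-1.8581, 0.3597, 1.1277, 0.0306].
Step 2: g^T H^(-1) g = sum_i g_i^2 / H_ii
  = (-5.5742)^2/3 + (4.3166)^2/12 + (3.383)^2/3 + (0.2445)^2/8
  = 10.3572 + 1.5528 + 3.8149 + 0.0075 = 15.7324
Step 3: Objective decrease = 0.5 * g^T H^(-1) g = 7.8662


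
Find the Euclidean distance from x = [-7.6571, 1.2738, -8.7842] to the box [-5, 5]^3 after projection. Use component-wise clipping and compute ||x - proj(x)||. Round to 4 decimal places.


Project each component onto [-5, 5].
clip(-7.6571) = -5.0, clip(1.2738) = 1.2738, clip(-8.7842) = -5.0
Projection = [-5.0, 1.2738, -5.0]
Squared diffs: [7.0602, 0.0, 14.3202]
Distance = sqrt(21.3804) = 4.6239


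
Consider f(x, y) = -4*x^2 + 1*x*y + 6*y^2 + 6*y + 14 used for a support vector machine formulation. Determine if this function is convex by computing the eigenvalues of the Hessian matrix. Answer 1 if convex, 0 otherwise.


The Hessian of f(x,y) = -4*x^2 + 1*x*y + 6*y^2 + 6*y + 14 is:
H = [[-8, 1], [1, 12]]
Trace = -8 + 12 = 4
Determinant = -8*12 - (1)^2 = -97
Discriminant = (4)^2 - 4*-97 = 404.0
Eigenvalues: lambda_1 = -8.0499, lambda_2 = 12.0499
The function is not convex.

0


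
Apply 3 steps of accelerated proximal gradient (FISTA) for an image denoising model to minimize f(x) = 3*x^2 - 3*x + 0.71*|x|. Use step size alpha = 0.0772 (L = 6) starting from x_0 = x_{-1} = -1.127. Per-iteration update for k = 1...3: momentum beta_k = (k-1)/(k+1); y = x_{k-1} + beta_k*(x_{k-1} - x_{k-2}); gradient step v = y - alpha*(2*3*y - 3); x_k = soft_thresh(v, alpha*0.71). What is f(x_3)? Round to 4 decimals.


FISTA on f(x) = 3*x^2 - 3*x + 0.71*|x|
L = 6, alpha = 0.0772
Iteration 1: beta = 0.0, y = -1.127 + 0.0*(-1.127 + 1.127) = -1.127
  grad(y) = -9.762, v = y - alpha*grad = -0.3734
  prox(v) = soft_thresh(-0.3734, 0.0548) = -0.3186
Iteration 2: beta = 0.3333, y = -0.3186 + 0.3333*(-0.3186 + 1.127) = -0.0491
  grad(y) = -3.2945, v = y - alpha*grad = 0.2053
  prox(v) = soft_thresh(0.2053, 0.0548) = 0.1504
Iteration 3: beta = 0.5, y = 0.1504 + 0.5*(0.1504 + 0.3186) = 0.3849
  grad(y) = -0.6903, v = y - alpha*grad = 0.4382
  prox(v) = soft_thresh(0.4382, 0.0548) = 0.3834
f(x_3) = 3*0.3834^2 - 3*0.3834 + 0.71*|0.3834| = -0.437


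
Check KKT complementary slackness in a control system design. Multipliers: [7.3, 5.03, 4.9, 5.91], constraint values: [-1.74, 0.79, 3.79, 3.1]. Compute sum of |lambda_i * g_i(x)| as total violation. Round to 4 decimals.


KKT complementary slackness check:
lambda_1 * g_1 = 7.3 * -1.74 = -12.702
lambda_2 * g_2 = 5.03 * 0.79 = 3.9737
lambda_3 * g_3 = 4.9 * 3.79 = 18.571
lambda_4 * g_4 = 5.91 * 3.1 = 18.321
Total violation = 12.702 + 3.9737 + 18.571 + 18.321 = 53.5677


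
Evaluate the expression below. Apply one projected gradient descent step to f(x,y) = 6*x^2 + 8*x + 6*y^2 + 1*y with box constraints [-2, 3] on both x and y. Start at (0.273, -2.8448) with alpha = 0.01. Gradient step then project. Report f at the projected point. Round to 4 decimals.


Step 1: Compute gradient at (0.273, -2.8448).
grad_x = 2*6*0.273 + 8 = 11.276
grad_y = 2*6*-2.8448 + 1 = -33.1376
Step 2: Gradient step.
x_raw = 0.273 - 0.01*11.276 = 0.1602
y_raw = -2.8448 - 0.01*-33.1376 = -2.5134
Step 3: Project onto [-2, 3].
x_proj = clip(0.1602) = 0.1602
y_proj = clip(-2.5134) = -2.0
Step 4: Evaluate f.
f(0.1602, -2.0) = 23.436


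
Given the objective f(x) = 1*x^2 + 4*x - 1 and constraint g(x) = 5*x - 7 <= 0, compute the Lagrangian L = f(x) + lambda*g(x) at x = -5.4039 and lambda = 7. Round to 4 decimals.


Step 1: Evaluate f(x).
f(-5.4039) = 1*(-5.4039)^2 + 4*(-5.4039) - 1 = 6.5865
Step 2: Evaluate g(x).
g(-5.4039) = 5*-5.4039 - 7 = -34.0195
Step 3: Compute Lagrangian.
L = 6.5865 + 7*-34.0195 = -231.55


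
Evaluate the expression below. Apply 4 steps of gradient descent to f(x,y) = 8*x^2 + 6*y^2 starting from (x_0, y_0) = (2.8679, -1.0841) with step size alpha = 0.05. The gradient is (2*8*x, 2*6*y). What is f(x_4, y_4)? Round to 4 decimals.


Gradient descent on f(x,y) = 8*x^2 + 6*y^2.
Starting point: (2.8679, -1.0841), alpha = 0.05
Step 1: grad_x = 2*8*2.8679 = 45.8864, grad_y = 2*6*-1.0841 = -13.0092
  x_1 = 2.8679 - 0.05*45.8864 = 0.5736
  y_1 = -1.0841 - 0.05*-13.0092 = -0.4336
Step 2: grad_x = 2*8*0.5736 = 9.1773, grad_y = 2*6*-0.4336 = -5.2037
  x_2 = 0.5736 - 0.05*9.1773 = 0.1147
  y_2 = -0.4336 - 0.05*-5.2037 = -0.1735
Step 3: grad_x = 2*8*0.1147 = 1.8355, grad_y = 2*6*-0.1735 = -2.0815
  x_3 = 0.1147 - 0.05*1.8355 = 0.0229
  y_3 = -0.1735 - 0.05*-2.0815 = -0.0694
Step 4: grad_x = 2*8*0.0229 = 0.3671, grad_y = 2*6*-0.0694 = -0.8326
  x_4 = 0.0229 - 0.05*0.3671 = 0.0046
  y_4 = -0.0694 - 0.05*-0.8326 = -0.0278
f(0.0046, -0.0278) = 8*0.0046^2 + 6*(-0.0278)^2 = 0.0048


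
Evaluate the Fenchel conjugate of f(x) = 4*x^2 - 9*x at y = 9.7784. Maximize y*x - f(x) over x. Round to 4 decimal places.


f*(y) = sup_x {y*x - a*x^2 - b*x} = sup_x {(y-b)*x - a*x^2}
FOC: (y - b) - 2a*x = 0 => x* = (y - b)/(2a)
x* = (9.7784 + 9)/(2*4) = 2.3473
f*(9.7784) = (y-b)^2/(4a) = (9.7784 + 9)^2/(4*4)
= 352.6283/16 = 22.0393


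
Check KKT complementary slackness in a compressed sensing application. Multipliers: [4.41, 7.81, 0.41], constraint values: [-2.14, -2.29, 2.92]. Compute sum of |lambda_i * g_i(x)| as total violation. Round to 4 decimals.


KKT complementary slackness check:
lambda_1 * g_1 = 4.41 * -2.14 = -9.4374
lambda_2 * g_2 = 7.81 * -2.29 = -17.8849
lambda_3 * g_3 = 0.41 * 2.92 = 1.1972
Total violation = 9.4374 + 17.8849 + 1.1972 = 28.5195


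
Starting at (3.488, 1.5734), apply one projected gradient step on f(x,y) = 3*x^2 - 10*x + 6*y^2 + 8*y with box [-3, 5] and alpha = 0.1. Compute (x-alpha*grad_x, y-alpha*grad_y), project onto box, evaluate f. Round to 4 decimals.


Step 1: Compute gradient at (3.488, 1.5734).
grad_x = 2*3*3.488 - 10 = 10.928
grad_y = 2*6*1.5734 + 8 = 26.8808
Step 2: Gradient step.
x_raw = 3.488 - 0.1*10.928 = 2.3952
y_raw = 1.5734 - 0.1*26.8808 = -1.1147
Step 3: Project onto [-3, 5].
x_proj = clip(2.3952) = 2.3952
y_proj = clip(-1.1147) = -1.1147
Step 4: Evaluate f.
f(2.3952, -1.1147) = -8.2034


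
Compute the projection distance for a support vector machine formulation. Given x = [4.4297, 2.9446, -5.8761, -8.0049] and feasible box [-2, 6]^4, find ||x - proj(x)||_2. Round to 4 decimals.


Project each component onto [-2, 6].
clip(4.4297) = 4.4297, clip(2.9446) = 2.9446, clip(-5.8761) = -2.0, clip(-8.0049) = -2.0
Projection = [4.4297, 2.9446, -2.0, -2.0]
Squared diffs: [0.0, 0.0, 15.0242, 36.0588]
Distance = sqrt(51.083) = 7.1472


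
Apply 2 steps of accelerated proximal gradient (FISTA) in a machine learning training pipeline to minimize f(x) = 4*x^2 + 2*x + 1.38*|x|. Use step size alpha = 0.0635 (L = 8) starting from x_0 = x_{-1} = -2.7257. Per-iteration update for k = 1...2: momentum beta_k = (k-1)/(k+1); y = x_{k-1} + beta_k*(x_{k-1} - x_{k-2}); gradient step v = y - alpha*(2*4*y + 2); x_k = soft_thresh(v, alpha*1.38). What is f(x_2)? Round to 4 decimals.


FISTA on f(x) = 4*x^2 + 2*x + 1.38*|x|
L = 8, alpha = 0.0635
Iteration 1: beta = 0.0, y = -2.7257 + 0.0*(-2.7257 + 2.7257) = -2.7257
  grad(y) = -19.8056, v = y - alpha*grad = -1.468
  prox(v) = soft_thresh(-1.468, 0.0876) = -1.3804
Iteration 2: beta = 0.3333, y = -1.3804 + 0.3333*(-1.3804 + 2.7257) = -0.932
  grad(y) = -5.4559, v = y - alpha*grad = -0.5855
  prox(v) = soft_thresh(-0.5855, 0.0876) = -0.4979
f(x_2) = 4*(-0.4979)^2 + 2*(-0.4979) + 1.38*|-0.4979| = 0.6829


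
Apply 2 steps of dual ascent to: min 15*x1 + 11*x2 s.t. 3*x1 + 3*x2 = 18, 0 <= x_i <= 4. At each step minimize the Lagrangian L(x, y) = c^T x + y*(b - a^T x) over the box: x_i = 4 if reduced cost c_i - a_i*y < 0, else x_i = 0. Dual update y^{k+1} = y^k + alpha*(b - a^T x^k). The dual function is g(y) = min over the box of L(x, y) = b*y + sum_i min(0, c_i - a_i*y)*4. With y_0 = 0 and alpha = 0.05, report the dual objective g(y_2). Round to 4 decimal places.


Dual ascent for LP: min 15*x1 + 11*x2, 3*x1 + 3*x2 = 18, 0 <= x_i <= 4
Step 1: y^k = 0.0, reduced costs: (15.0, 11.0)
  x^k = (0.0, 0.0), subgradient = b - a^T x = 18.0
  y^{k+1} = 0.0 + 0.05*18.0 = 0.9
Step 2: y^k = 0.9, reduced costs: (12.3, 8.3)
  x^k = (0.0, 0.0), subgradient = b - a^T x = 18.0
  y^{k+1} = 0.9 + 0.05*18.0 = 1.8
Dual objective at y_2 = 1.8: reduced costs (9.6, 5.6), box minimizer x = (0.0, 0.0)
g(y_2) = b*y + (c1 - a1*y)*x1 + (c2 - a2*y)*x2 = 18*1.8 + 9.6*0.0 + 5.6*0.0 = 32.4 + 0.0 + 0.0 = 32.4


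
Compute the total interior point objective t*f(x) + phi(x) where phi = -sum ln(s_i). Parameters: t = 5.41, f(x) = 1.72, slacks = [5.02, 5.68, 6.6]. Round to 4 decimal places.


Step 1: Compute log-barrier.
ln values: [1.6134, 1.737, 1.8871]
phi = -(1.6134 + 1.737 + 1.8871) = -5.2375
Step 2: Compute augmented objective.
t*f(x) = 5.41*1.72 = 9.3052
Total = 9.3052 - 5.2375 = 4.0677


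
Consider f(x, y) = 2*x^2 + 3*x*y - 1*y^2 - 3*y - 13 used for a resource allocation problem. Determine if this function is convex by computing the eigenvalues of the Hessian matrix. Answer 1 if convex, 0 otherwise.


The Hessian of f(x,y) = 2*x^2 + 3*x*y - 1*y^2 - 3*y - 13 is:
H = [[4, 3], [3, -2]]
Trace = 4 - 2 = 2
Determinant = 4*-2 - (3)^2 = -17
Discriminant = (2)^2 - 4*-17 = 72.0
Eigenvalues: lambda_1 = -3.2426, lambda_2 = 5.2426
The function is not convex.

0


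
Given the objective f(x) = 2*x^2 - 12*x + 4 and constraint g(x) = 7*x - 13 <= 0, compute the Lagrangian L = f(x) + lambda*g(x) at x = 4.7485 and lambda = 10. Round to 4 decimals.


Step 1: Evaluate f(x).
f(4.7485) = 2*4.7485^2 - 12*4.7485 + 4 = -7.8855
Step 2: Evaluate g(x).
g(4.7485) = 7*4.7485 - 13 = 20.2395
Step 3: Compute Lagrangian.
L = -7.8855 + 10*20.2395 = 194.5095


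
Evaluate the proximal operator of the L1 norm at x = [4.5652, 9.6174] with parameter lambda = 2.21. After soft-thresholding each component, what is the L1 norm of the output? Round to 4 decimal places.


Soft-thresholding with lambda = 2.21:
prox(4.5652) = sign(4.5652)*max(|4.5652| - 2.21, 0) = 2.3552
prox(9.6174) = sign(9.6174)*max(|9.6174| - 2.21, 0) = 7.4074
prox(x) = [2.3552, 7.4074]
||prox(x)||_1 = 2.3552 + 7.4074 = 9.7626


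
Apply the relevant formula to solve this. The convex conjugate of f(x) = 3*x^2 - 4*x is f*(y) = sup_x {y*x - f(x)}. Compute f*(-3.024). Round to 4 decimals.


f*(y) = sup_x {y*x - a*x^2 - b*x} = sup_x {(y-b)*x - a*x^2}
FOC: (y - b) - 2a*x = 0 => x* = (y - b)/(2a)
x* = (-3.024 + 4)/(2*3) = 0.1627
f*(-3.024) = (y-b)^2/(4a) = (-3.024 + 4)^2/(4*3)
= 0.9526/12 = 0.0794


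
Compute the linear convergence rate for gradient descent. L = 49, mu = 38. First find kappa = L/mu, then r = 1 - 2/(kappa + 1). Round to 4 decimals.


Step 1: Compute the condition number.
kappa = L/mu = 49/38 = 1.2895
Step 2: Compute the convergence rate.
r = 1 - 2/(kappa + 1) = 1 - 2*mu/(L + mu) = (L - mu)/(L + mu) = 11/87 = 0.1264


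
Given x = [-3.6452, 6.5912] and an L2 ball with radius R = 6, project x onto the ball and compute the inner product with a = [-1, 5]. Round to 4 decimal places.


Step 1: Compute ||x|| (intermediates to 6 decimals).
||x|| = sqrt((-3.6452)^2 + 6.5912^2) = 7.532025
Step 2: Project.
Since ||x|| > R, scale = R/||x|| = 6/7.532025 = 0.796599, proj(x) = scale * x
proj(x) = [-2.903763, 5.250543]
Step 3: Dot product.
a^T * proj(x) = -1*(-2.903763) + 5*5.250543 = 29.1565


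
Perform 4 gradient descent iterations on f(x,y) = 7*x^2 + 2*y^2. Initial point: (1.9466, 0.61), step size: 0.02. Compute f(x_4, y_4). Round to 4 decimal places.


Gradient descent on f(x,y) = 7*x^2 + 2*y^2.
Starting point: (1.9466, 0.61), alpha = 0.02
Step 1: grad_x = 2*7*1.9466 = 27.2524, grad_y = 2*2*0.61 = 2.44
  x_1 = 1.9466 - 0.02*27.2524 = 1.4016
  y_1 = 0.61 - 0.02*2.44 = 0.5612
Step 2: grad_x = 2*7*1.4016 = 19.6217, grad_y = 2*2*0.5612 = 2.2448
  x_2 = 1.4016 - 0.02*19.6217 = 1.0091
  y_2 = 0.5612 - 0.02*2.2448 = 0.5163
Step 3: grad_x = 2*7*1.0091 = 14.1276, grad_y = 2*2*0.5163 = 2.0652
  x_3 = 1.0091 - 0.02*14.1276 = 0.7266
  y_3 = 0.5163 - 0.02*2.0652 = 0.475
Step 4: grad_x = 2*7*0.7266 = 10.1719, grad_y = 2*2*0.475 = 1.9
  x_4 = 0.7266 - 0.02*10.1719 = 0.5231
  y_4 = 0.475 - 0.02*1.9 = 0.437
f(0.5231, 0.437) = 7*0.5231^2 + 2*0.437^2 = 2.2976


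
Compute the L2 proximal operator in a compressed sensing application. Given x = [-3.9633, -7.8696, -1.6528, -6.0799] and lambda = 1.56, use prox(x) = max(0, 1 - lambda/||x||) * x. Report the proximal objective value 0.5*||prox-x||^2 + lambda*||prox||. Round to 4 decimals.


Step 1: Compute ||x||.
||x|| = 10.8321
Step 2: Compute scaling factor.
scale = max(0, 1 - 1.56/10.8321) = 0.856
Step 3: prox(x) = [-3.3925, -6.7363, -1.4148, -5.2043]
||prox(x)|| = 9.2721
Step 4: Proximal objective.
0.5*||prox-x||^2 = 1.2168
lambda*||prox|| = 14.4645
Total = 15.6813


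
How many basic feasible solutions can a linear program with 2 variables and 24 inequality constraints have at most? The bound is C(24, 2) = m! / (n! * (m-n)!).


Each vertex corresponds to some choice of n active constraints out of m, so the number of vertices is at most C(m, n) = m! / (n!(m-n)!).
m = 24, n = 2
Numerator: 24 * 23
Denominator: 2! = 2
C(24, 2) = 276


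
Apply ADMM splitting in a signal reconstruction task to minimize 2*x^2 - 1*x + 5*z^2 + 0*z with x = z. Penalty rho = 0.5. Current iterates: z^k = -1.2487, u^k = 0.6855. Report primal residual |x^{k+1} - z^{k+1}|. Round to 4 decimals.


ADMM iteration with rho = 0.5, z^k = -1.2487, u^k = 0.6855
Step 1: x-update.
Minimize 2*x^2 - 1*x + (0.5/2)*(x + 1.2487 + 0.6855)^2
FOC: (2*2 + 0.5)*x = 1 + 0.5*(-1.2487 - 0.6855)
x^{k+1} = 0.0073
Step 2: z-update.
Minimize 5*z^2 + 0*z + (0.5/2)*(0.0073 - z + 0.6855)^2
FOC: (2*5 + 0.5)*z = 0 + 0.5*(0.0073 + 0.6855)
z^{k+1} = 0.033
Step 3: u-update.
u^{k+1} = 0.6855 + 0.0073 - 0.033 = 0.6598
Step 4: Primal residual = |0.0073 - 0.033| = 0.0257


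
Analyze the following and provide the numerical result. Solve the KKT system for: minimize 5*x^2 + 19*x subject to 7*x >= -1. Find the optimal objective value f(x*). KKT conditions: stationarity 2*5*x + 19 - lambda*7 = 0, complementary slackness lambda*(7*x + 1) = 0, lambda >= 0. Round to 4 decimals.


Step 1: Try lambda = 0 (constraint inactive).
x_unc = -19/(2*5) = -1.9
Check: 7*-1.9 = -13.3 < -1 -- violated!
Step 2: Constraint must be active: 7*x = -1
x* = -1/7 = -0.1429 (rounded; the exact value -1/7 is used below)
lambda = (2*5*(-1/7) + 19)/7 = 2.5102
Step 3: Compute optimal value.
f(x*) = 5*(-1/7)^2 + 19*(-1/7) = -2.6122


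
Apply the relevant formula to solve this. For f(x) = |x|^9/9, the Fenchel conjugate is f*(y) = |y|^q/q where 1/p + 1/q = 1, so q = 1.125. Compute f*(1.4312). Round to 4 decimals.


The conjugate exponent q satisfies 1/p + 1/q = 1.
p = 9, so q = 9/(9 - 1) = 1.125
|y|^q = 1.4312^1.125 = 1.4968
f*(1.4312) = 1.4968 / 1.125 = 1.3305


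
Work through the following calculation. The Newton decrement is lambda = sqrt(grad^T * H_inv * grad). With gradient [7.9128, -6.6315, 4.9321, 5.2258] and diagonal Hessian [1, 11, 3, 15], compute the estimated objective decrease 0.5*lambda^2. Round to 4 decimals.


Step 1: H is diagonal, so H^(-1) * g = [7.9128, -0.6029, 1.644, 0.3484].
Step 2: g^T H^(-1) g = sum_i g_i^2 / H_ii
  = (7.9128)^2/1 + (-6.6315)^2/11 + (4.9321)^2/3 + (5.2258)^2/15
  = 62.6124 + 3.9979 + 8.1085 + 1.8206 = 76.5394
Step 3: Objective decrease = 0.5 * g^T H^(-1) g = 38.2697


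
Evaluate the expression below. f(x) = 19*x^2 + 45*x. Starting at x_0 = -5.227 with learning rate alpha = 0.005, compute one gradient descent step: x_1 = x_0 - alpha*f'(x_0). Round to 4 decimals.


We compute the gradient at x_0 and apply the update.
f'(x) = 38*x + 45
f'(-5.227) = 38*-5.227 + 45 = -153.626
x_1 = -5.227 - 0.005*-153.626 = -4.4589


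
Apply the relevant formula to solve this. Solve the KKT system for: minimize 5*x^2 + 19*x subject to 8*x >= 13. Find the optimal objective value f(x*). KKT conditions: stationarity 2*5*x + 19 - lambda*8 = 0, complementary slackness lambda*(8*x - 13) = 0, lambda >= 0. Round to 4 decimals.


Step 1: Try lambda = 0 (constraint inactive).
x_unc = -19/(2*5) = -1.9
Check: 8*-1.9 = -15.2 < 13 -- violated!
Step 2: Constraint must be active: 8*x = 13
x* = 13/8 = 1.625
lambda = (2*5*1.625 + 19)/8 = 4.4063
Step 3: Compute optimal value.
f(x*) = 5*1.625^2 + 19*1.625 = 44.0781


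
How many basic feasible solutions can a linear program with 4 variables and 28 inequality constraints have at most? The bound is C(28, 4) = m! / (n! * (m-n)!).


Each vertex corresponds to some choice of n active constraints out of m, so the number of vertices is at most C(m, n) = m! / (n!(m-n)!).
m = 28, n = 4
Numerator: 28 * 27 * 26 * 25
Denominator: 4! = 24
C(28, 4) = 20475


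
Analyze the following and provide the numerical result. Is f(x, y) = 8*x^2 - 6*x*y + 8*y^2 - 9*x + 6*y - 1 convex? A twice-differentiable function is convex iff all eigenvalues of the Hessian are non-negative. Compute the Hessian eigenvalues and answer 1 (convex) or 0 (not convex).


The Hessian of f(x,y) = 8*x^2 - 6*x*y + 8*y^2 - 9*x + 6*y - 1 is:
H = [[16, -6], [-6, 16]]
Trace = 16 + 16 = 32
Determinant = 16*16 - (-6)^2 = 220
Discriminant = (32)^2 - 4*220 = 144.0
Eigenvalues: lambda_1 = 10.0, lambda_2 = 22.0
The function is convex.

1


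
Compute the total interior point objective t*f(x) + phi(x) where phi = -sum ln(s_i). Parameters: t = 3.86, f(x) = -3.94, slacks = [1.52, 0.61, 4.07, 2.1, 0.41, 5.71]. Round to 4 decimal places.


Step 1: Compute log-barrier.
ln values: [0.4187, -0.4943, 1.4036, 0.7419, -0.8916, 1.7422]
phi = -(0.4187 - 0.4943 + 1.4036 + 0.7419 - 0.8916 + 1.7422) = -2.9206
Step 2: Compute augmented objective.
t*f(x) = 3.86*-3.94 = -15.2084
Total = -15.2084 - 2.9206 = -18.129


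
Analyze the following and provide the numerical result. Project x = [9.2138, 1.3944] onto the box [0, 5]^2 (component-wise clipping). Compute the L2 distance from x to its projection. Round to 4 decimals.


Project each component onto [0, 5].
clip(9.2138) = 5.0, clip(1.3944) = 1.3944
Projection = [5.0, 1.3944]
Squared diffs: [17.7561, 0.0]
Distance = sqrt(17.7561) = 4.2138


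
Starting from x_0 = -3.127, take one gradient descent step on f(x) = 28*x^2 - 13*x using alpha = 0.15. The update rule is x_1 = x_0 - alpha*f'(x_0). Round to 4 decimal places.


We compute the gradient at x_0 and apply the update.
f'(x) = 56*x - 13
f'(-3.127) = 56*-3.127 - 13 = -188.112
x_1 = -3.127 - 0.15*-188.112 = 25.0898


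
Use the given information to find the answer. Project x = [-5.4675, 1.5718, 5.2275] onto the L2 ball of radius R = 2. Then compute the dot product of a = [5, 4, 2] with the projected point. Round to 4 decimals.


Step 1: Compute ||x|| (intermediates to 6 decimals).
||x|| = sqrt((-5.4675)^2 + 1.5718^2 + 5.2275^2) = 7.725987
Step 2: Project.
Since ||x|| > R, scale = R/||x|| = 2/7.725987 = 0.258867, proj(x) = scale * x
proj(x) = [-1.415355, 0.406887, 1.353227]
Step 3: Dot product.
a^T * proj(x) = 5*(-1.415355) + 4*0.406887 + 2*1.353227 = -2.7428


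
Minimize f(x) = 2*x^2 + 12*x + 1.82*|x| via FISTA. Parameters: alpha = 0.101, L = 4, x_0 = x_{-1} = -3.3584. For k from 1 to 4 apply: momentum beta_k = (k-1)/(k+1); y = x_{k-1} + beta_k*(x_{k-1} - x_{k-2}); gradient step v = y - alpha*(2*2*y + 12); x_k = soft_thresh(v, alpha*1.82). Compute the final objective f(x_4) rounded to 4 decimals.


FISTA on f(x) = 2*x^2 + 12*x + 1.82*|x|
L = 4, alpha = 0.101
Iteration 1: beta = 0.0, y = -3.3584 + 0.0*(-3.3584 + 3.3584) = -3.3584
  grad(y) = -1.4336, v = y - alpha*grad = -3.2136
  prox(v) = soft_thresh(-3.2136, 0.1838) = -3.0298
Iteration 2: beta = 0.3333, y = -3.0298 + 0.3333*(-3.0298 + 3.3584) = -2.9202
  grad(y) = 0.319, v = y - alpha*grad = -2.9525
  prox(v) = soft_thresh(-2.9525, 0.1838) = -2.7686
Iteration 3: beta = 0.5, y = -2.7686 + 0.5*(-2.7686 + 3.0298) = -2.6381
  grad(y) = 1.4477, v = y - alpha*grad = -2.7843
  prox(v) = soft_thresh(-2.7843, 0.1838) = -2.6005
Iteration 4: beta = 0.6, y = -2.6005 + 0.6*(-2.6005 + 2.7686) = -2.4996
  grad(y) = 2.0017, v = y - alpha*grad = -2.7017
  prox(v) = soft_thresh(-2.7017, 0.1838) = -2.5179
f(x_4) = 2*(-2.5179)^2 + 12*(-2.5179) + 1.82*|-2.5179| = -12.9526


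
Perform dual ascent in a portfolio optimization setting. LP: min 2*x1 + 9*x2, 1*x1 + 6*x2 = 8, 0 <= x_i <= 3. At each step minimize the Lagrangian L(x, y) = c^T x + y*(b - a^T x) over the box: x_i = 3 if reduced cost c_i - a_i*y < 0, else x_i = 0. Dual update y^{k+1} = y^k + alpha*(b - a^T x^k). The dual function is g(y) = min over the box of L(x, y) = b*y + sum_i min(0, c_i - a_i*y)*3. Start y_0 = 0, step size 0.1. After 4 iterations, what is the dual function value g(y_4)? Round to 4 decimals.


Dual ascent for LP: min 2*x1 + 9*x2, 1*x1 + 6*x2 = 8, 0 <= x_i <= 3
Step 1: y^k = 0.0, reduced costs: (2.0, 9.0)
  x^k = (0.0, 0.0), subgradient = b - a^T x = 8.0
  y^{k+1} = 0.0 + 0.1*8.0 = 0.8
Step 2: y^k = 0.8, reduced costs: (1.2, 4.2)
  x^k = (0.0, 0.0), subgradient = b - a^T x = 8.0
  y^{k+1} = 0.8 + 0.1*8.0 = 1.6
Step 3: y^k = 1.6, reduced costs: (0.4, -0.6)
  x^k = (0.0, 3.0), subgradient = b - a^T x = -10.0
  y^{k+1} = 1.6 + 0.1*-10.0 = 0.6
Step 4: y^k = 0.6, reduced costs: (1.4, 5.4)
  x^k = (0.0, 0.0), subgradient = b - a^T x = 8.0
  y^{k+1} = 0.6 + 0.1*8.0 = 1.4
Dual objective at y_4 = 1.4: reduced costs (0.6, 0.6), box minimizer x = (0.0, 0.0)
g(y_4) = b*y + (c1 - a1*y)*x1 + (c2 - a2*y)*x2 = 8*1.4 + 0.6*0.0 + 0.6*0.0 = 11.2 + 0.0 + 0.0 = 11.2


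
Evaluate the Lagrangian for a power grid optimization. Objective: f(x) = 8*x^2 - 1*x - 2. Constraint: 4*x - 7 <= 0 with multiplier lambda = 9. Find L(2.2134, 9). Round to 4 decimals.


Step 1: Evaluate f(x).
f(2.2134) = 8*2.2134^2 - 1*2.2134 - 2 = 34.9797
Step 2: Evaluate g(x).
g(2.2134) = 4*2.2134 - 7 = 1.8536
Step 3: Compute Lagrangian.
L = 34.9797 + 9*1.8536 = 51.6621


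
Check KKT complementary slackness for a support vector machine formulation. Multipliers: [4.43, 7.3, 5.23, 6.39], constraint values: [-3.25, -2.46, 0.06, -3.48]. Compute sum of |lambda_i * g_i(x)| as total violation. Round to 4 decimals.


KKT complementary slackness check:
lambda_1 * g_1 = 4.43 * -3.25 = -14.3975
lambda_2 * g_2 = 7.3 * -2.46 = -17.958
lambda_3 * g_3 = 5.23 * 0.06 = 0.3138
lambda_4 * g_4 = 6.39 * -3.48 = -22.2372
Total violation = 14.3975 + 17.958 + 0.3138 + 22.2372 = 54.9065


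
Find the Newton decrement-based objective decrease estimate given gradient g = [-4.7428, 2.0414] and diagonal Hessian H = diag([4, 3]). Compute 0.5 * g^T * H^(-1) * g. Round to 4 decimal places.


Step 1: H is diagonal, so H^(-1) * g = [-1.1857, 0.6805].
Step 2: g^T H^(-1) g = sum_i g_i^2 / H_ii
  = (-4.7428)^2/4 + (2.0414)^2/3
  = 5.6235 + 1.3891 = 7.0126
Step 3: Objective decrease = 0.5 * g^T H^(-1) g = 3.5063


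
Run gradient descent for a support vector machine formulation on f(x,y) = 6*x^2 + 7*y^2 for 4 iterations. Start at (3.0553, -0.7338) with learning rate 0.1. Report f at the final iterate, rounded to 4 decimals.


Gradient descent on f(x,y) = 6*x^2 + 7*y^2.
Starting point: (3.0553, -0.7338), alpha = 0.1
Step 1: grad_x = 2*6*3.0553 = 36.6636, grad_y = 2*7*-0.7338 = -10.2732
  x_1 = 3.0553 - 0.1*36.6636 = -0.6111
  y_1 = -0.7338 - 0.1*-10.2732 = 0.2935
Step 2: grad_x = 2*6*-0.6111 = -7.3327, grad_y = 2*7*0.2935 = 4.1093
  x_2 = -0.6111 - 0.1*-7.3327 = 0.1222
  y_2 = 0.2935 - 0.1*4.1093 = -0.1174
Step 3: grad_x = 2*6*0.1222 = 1.4665, grad_y = 2*7*-0.1174 = -1.6437
  x_3 = 0.1222 - 0.1*1.4665 = -0.0244
  y_3 = -0.1174 - 0.1*-1.6437 = 0.047
Step 4: grad_x = 2*6*-0.0244 = -0.2933, grad_y = 2*7*0.047 = 0.6575
  x_4 = -0.0244 - 0.1*-0.2933 = 0.0049
  y_4 = 0.047 - 0.1*0.6575 = -0.0188
f(0.0049, -0.0188) = 6*0.0049^2 + 7*(-0.0188)^2 = 0.0026


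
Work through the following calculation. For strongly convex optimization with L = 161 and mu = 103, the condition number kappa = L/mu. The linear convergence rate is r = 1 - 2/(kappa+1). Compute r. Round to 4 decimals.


Step 1: Compute the condition number.
kappa = L/mu = 161/103 = 1.5631
Step 2: Compute the convergence rate.
r = 1 - 2/(kappa + 1) = 1 - 2*mu/(L + mu) = (L - mu)/(L + mu) = 58/264 = 0.2197


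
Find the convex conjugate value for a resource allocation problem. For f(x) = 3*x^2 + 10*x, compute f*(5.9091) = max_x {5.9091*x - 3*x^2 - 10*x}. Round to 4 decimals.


f*(y) = sup_x {y*x - a*x^2 - b*x} = sup_x {(y-b)*x - a*x^2}
FOC: (y - b) - 2a*x = 0 => x* = (y - b)/(2a)
x* = (5.9091 - 10)/(2*3) = -0.6818
f*(5.9091) = (y-b)^2/(4a) = (5.9091 - 10)^2/(4*3)
= 16.7355/12 = 1.3946


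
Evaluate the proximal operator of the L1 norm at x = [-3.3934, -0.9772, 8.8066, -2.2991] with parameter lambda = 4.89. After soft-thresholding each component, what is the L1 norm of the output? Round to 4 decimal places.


Soft-thresholding with lambda = 4.89:
prox(-3.3934) = sign(-3.3934)*max(|-3.3934| - 4.89, 0) = 0.0
prox(-0.9772) = sign(-0.9772)*max(|-0.9772| - 4.89, 0) = 0.0
prox(8.8066) = sign(8.8066)*max(|8.8066| - 4.89, 0) = 3.9166
prox(-2.2991) = sign(-2.2991)*max(|-2.2991| - 4.89, 0) = 0.0
prox(x) = [0.0, 0.0, 3.9166, 0.0]
||prox(x)||_1 = 0.0 + 0.0 + 3.9166 + 0.0 = 3.9166


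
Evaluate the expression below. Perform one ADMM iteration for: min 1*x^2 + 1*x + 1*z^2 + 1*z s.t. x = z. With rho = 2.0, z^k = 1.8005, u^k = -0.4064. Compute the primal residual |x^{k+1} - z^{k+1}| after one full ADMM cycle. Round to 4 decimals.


ADMM iteration with rho = 2.0, z^k = 1.8005, u^k = -0.4064
Step 1: x-update.
Minimize 1*x^2 + 1*x + (2.0/2)*(x - 1.8005 - 0.4064)^2
FOC: (2*1 + 2.0)*x = -1 + 2.0*(1.8005 + 0.4064)
x^{k+1} = 0.8535
Step 2: z-update.
Minimize 1*z^2 + 1*z + (2.0/2)*(0.8535 - z - 0.4064)^2
FOC: (2*1 + 2.0)*z = -1 + 2.0*(0.8535 - 0.4064)
z^{k+1} = -0.0265
Step 3: u-update.
u^{k+1} = -0.4064 + 0.8535 + 0.0265 = 0.4735
Step 4: Primal residual = |0.8535 + 0.0265| = 0.8799


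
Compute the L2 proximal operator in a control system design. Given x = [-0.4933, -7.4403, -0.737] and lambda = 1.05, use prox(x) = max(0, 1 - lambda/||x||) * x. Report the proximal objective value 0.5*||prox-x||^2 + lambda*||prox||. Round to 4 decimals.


Step 1: Compute ||x||.
||x|| = 7.493
Step 2: Compute scaling factor.
scale = max(0, 1 - 1.05/7.493) = 0.8599
Step 3: prox(x) = [-0.4242, -6.3977, -0.6337]
||prox(x)|| = 6.443
Step 4: Proximal objective.
0.5*||prox-x||^2 = 0.5513
lambda*||prox|| = 6.7652
Total = 7.3164


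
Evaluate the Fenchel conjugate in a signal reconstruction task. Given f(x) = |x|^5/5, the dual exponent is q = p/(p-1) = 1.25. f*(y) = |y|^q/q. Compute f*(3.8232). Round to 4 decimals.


The conjugate exponent q satisfies 1/p + 1/q = 1.
p = 5, so q = 5/(5 - 1) = 1.25
|y|^q = 3.8232^1.25 = 5.3461
f*(3.8232) = 5.3461 / 1.25 = 4.2768


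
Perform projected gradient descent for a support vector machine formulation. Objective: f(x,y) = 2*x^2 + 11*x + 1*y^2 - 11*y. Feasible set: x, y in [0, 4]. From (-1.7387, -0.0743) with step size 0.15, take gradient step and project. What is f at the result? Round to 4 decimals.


Step 1: Compute gradient at (-1.7387, -0.0743).
grad_x = 2*2*-1.7387 + 11 = 4.0452
grad_y = 2*1*-0.0743 - 11 = -11.1486
Step 2: Gradient step.
x_raw = -1.7387 - 0.15*4.0452 = -2.3455
y_raw = -0.0743 - 0.15*-11.1486 = 1.598
Step 3: Project onto [0, 4].
x_proj = clip(-2.3455) = 0.0
y_proj = clip(1.598) = 1.598
Step 4: Evaluate f.
f(0.0, 1.598) = -15.0243


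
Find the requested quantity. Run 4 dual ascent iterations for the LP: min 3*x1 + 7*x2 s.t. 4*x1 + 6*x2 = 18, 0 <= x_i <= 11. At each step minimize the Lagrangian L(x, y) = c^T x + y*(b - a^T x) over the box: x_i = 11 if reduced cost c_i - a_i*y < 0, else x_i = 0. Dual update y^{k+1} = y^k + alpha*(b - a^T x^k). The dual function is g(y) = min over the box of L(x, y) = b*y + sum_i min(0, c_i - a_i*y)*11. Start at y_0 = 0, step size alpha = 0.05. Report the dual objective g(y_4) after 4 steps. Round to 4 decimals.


Dual ascent for LP: min 3*x1 + 7*x2, 4*x1 + 6*x2 = 18, 0 <= x_i <= 11
Step 1: y^k = 0.0, reduced costs: (3.0, 7.0)
  x^k = (0.0, 0.0), subgradient = b - a^T x = 18.0
  y^{k+1} = 0.0 + 0.05*18.0 = 0.9
Step 2: y^k = 0.9, reduced costs: (-0.6, 1.6)
  x^k = (11.0, 0.0), subgradient = b - a^T x = -26.0
  y^{k+1} = 0.9 + 0.05*-26.0 = -0.4
Step 3: y^k = -0.4, reduced costs: (4.6, 9.4)
  x^k = (0.0, 0.0), subgradient = b - a^T x = 18.0
  y^{k+1} = -0.4 + 0.05*18.0 = 0.5
Step 4: y^k = 0.5, reduced costs: (1.0, 4.0)
  x^k = (0.0, 0.0), subgradient = b - a^T x = 18.0
  y^{k+1} = 0.5 + 0.05*18.0 = 1.4
Dual objective at y_4 = 1.4: reduced costs (-2.6, -1.4), box minimizer x = (11.0, 11.0)
g(y_4) = b*y + (c1 - a1*y)*x1 + (c2 - a2*y)*x2 = 18*1.4 + (-2.6)*11.0 + (-1.4)*11.0 = 25.2 - 28.6 - 15.4 = -18.8


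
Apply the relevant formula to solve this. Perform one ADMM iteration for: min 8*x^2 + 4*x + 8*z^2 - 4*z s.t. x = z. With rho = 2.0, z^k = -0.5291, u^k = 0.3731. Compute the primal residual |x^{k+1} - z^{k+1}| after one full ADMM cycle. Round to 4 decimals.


ADMM iteration with rho = 2.0, z^k = -0.5291, u^k = 0.3731
Step 1: x-update.
Minimize 8*x^2 + 4*x + (2.0/2)*(x + 0.5291 + 0.3731)^2
FOC: (2*8 + 2.0)*x = -4 + 2.0*(-0.5291 - 0.3731)
x^{k+1} = -0.3225
Step 2: z-update.
Minimize 8*z^2 - 4*z + (2.0/2)*(-0.3225 - z + 0.3731)^2
FOC: (2*8 + 2.0)*z = 4 + 2.0*(-0.3225 + 0.3731)
z^{k+1} = 0.2278
Step 3: u-update.
u^{k+1} = 0.3731 - 0.3225 - 0.2278 = -0.1772
Step 4: Primal residual = |-0.3225 - 0.2278| = 0.5503
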